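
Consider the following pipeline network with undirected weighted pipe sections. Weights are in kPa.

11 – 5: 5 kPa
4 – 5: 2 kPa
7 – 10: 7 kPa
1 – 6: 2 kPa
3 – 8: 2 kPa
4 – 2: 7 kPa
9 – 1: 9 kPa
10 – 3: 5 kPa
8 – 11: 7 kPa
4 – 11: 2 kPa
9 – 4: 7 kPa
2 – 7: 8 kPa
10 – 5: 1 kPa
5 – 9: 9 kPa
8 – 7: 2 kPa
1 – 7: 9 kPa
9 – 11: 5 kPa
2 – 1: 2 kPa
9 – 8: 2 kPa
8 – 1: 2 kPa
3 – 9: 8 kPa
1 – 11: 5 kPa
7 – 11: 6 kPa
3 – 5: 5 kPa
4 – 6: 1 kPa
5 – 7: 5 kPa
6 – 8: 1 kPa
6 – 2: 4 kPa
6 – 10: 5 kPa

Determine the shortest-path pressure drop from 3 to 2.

Running Dijkstra from 3:
3: 0
8: 2  (via 3)
6: 3  (via 8)
1: 4  (via 8)
4: 4  (via 6)
7: 4  (via 8)
9: 4  (via 8)
5: 5  (via 3)
10: 5  (via 3)
2: 6  (via 1)
Shortest route: 3 → 8 → 1 → 2 = 6 kPa.

6 kPa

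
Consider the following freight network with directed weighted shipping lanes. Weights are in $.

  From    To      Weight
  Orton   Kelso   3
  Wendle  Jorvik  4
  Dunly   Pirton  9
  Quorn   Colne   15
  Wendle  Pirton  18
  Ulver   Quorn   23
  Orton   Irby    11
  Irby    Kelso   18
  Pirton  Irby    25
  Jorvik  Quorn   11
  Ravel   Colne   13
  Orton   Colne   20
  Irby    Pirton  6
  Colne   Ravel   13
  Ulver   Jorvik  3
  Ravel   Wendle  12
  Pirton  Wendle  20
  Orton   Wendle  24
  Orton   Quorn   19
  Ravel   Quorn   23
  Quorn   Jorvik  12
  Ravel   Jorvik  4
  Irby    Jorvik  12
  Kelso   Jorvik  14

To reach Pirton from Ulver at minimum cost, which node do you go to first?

Jorvik

Candidate routes:
Ulver - Quorn - Colne - Ravel - Wendle - Pirton: 23+15+13+12+18 = 81
Ulver - Jorvik - Quorn - Colne - Ravel - Wendle - Pirton: 3+11+15+13+12+18 = 72
Cheapest is Ulver - Jorvik - Quorn - Colne - Ravel - Wendle - Pirton at $72.
So from Ulver the first move is to Jorvik.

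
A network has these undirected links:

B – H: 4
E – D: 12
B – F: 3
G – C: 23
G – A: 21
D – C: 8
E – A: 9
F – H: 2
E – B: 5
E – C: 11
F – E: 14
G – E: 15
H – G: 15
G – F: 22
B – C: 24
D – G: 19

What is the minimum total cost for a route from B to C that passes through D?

Shortest B→D: B → E → D = 17
Shortest D→C: D → C = 8
Total via D: 17 + 8 = 25.

25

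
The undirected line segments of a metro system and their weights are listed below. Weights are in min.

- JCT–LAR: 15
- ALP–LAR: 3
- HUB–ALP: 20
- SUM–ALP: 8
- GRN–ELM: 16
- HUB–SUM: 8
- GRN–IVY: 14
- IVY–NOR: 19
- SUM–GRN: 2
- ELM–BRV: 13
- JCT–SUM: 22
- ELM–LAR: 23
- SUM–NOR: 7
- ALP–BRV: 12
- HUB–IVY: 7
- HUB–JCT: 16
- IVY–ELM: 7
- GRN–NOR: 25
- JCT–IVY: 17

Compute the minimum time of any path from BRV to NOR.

27 min

Shortest distances from BRV:
BRV: 0
ALP: 12  (via BRV)
ELM: 13  (via BRV)
LAR: 15  (via ALP)
IVY: 20  (via ELM)
SUM: 20  (via ALP)
GRN: 22  (via SUM)
HUB: 27  (via IVY)
NOR: 27  (via SUM)
Shortest route: BRV–ALP–SUM–NOR = 27 min.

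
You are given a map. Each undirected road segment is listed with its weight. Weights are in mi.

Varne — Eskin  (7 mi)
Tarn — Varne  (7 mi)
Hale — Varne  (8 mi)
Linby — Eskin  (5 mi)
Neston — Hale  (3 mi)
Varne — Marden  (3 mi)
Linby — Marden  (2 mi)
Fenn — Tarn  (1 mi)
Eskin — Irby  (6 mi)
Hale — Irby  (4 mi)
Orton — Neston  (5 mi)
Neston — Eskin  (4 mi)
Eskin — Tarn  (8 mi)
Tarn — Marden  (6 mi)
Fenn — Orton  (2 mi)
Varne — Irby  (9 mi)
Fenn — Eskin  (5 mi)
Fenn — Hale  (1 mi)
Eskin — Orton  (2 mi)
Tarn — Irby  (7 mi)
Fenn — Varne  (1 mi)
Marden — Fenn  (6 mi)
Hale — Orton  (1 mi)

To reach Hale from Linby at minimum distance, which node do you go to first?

Marden

Compare a few routes:
Linby–Eskin–Orton–Hale: 5+2+1 = 8
Linby–Marden–Varne–Fenn–Orton–Hale: 2+3+1+2+1 = 9
Linby–Marden–Varne–Fenn–Hale: 2+3+1+1 = 7
Linby–Marden–Fenn–Hale: 2+6+1 = 9
Cheapest is Linby–Marden–Varne–Fenn–Hale at 7 mi.
So from Linby the first move is to Marden.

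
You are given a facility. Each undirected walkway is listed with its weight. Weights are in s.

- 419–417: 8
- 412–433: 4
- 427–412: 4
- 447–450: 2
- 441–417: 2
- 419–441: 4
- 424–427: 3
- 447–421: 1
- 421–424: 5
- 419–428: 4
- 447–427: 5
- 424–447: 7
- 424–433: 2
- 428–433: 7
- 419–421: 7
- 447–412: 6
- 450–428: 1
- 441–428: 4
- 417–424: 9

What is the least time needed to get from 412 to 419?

13 s

Settle nodes by increasing distance from 412:
412: 0
427: 4  (via 412)
433: 4  (via 412)
424: 6  (via 433)
447: 6  (via 412)
421: 7  (via 447)
450: 8  (via 447)
428: 9  (via 450)
419: 13  (via 428)
Shortest route: 412–447–450–428–419 = 13 s.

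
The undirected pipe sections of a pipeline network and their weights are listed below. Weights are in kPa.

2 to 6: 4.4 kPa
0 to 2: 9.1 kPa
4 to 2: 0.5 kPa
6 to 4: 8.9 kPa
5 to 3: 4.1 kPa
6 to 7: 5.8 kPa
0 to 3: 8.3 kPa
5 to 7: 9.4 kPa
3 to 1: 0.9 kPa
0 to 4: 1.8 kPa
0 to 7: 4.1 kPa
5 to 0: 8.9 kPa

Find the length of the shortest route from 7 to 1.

Settle nodes by increasing distance from 7:
7: 0
0: 4.1  (via 7)
6: 5.8  (via 7)
4: 5.9  (via 0)
2: 6.4  (via 4)
5: 9.4  (via 7)
3: 12.4  (via 0)
1: 13.3  (via 3)
Shortest route: 7 → 0 → 3 → 1 = 13.3 kPa.

13.3 kPa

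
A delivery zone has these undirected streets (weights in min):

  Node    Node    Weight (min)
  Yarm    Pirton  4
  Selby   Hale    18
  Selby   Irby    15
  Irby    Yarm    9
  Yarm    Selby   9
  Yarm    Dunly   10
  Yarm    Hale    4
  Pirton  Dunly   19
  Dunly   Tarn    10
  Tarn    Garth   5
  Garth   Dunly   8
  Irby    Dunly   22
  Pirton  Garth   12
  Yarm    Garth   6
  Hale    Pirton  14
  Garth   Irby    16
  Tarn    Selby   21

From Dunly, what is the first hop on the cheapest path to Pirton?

Yarm

Enumerating some paths:
Dunly → Yarm → Pirton: 10+4 = 14
Dunly → Garth → Yarm → Pirton: 8+6+4 = 18
Cheapest is Dunly → Yarm → Pirton at 14 min.
So from Dunly the first move is to Yarm.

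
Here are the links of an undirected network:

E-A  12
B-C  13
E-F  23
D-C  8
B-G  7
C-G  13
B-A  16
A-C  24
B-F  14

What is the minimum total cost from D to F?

35

Settle nodes by increasing distance from D:
D: 0
C: 8  (via D)
B: 21  (via C)
G: 21  (via C)
A: 32  (via C)
F: 35  (via B)
Shortest route: D → C → B → F = 35.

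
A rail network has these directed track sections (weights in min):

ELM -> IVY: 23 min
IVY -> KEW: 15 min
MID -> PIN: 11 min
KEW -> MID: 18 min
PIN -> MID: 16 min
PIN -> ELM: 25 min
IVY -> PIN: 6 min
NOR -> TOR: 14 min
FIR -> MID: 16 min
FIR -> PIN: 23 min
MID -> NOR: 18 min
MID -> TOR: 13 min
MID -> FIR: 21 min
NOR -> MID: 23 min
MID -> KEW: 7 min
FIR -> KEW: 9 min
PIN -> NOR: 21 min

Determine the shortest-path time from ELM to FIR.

Enumerating some paths:
ELM - IVY - PIN - MID - FIR: 23+6+16+21 = 66
ELM - IVY - PIN - NOR - MID - FIR: 23+6+21+23+21 = 94
ELM - IVY - KEW - MID - FIR: 23+15+18+21 = 77
The minimum is 66 min via ELM - IVY - PIN - MID - FIR.

66 min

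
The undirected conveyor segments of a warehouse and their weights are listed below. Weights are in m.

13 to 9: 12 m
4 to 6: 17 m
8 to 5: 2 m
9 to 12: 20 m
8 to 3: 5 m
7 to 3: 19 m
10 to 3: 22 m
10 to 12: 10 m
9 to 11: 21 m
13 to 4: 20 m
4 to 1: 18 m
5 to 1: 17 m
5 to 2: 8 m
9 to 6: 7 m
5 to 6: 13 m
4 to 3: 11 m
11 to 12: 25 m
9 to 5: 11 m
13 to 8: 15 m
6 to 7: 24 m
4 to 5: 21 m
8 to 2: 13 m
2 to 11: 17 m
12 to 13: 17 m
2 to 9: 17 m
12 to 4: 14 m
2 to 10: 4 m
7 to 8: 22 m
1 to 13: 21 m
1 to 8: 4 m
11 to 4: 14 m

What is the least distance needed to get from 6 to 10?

25 m

Enumerating some paths:
6–5–2–10: 13+8+4 = 25
6–9–5–2–10: 7+11+8+4 = 30
6–9–2–10: 7+17+4 = 28
6–5–8–2–10: 13+2+13+4 = 32
The minimum is 25 m via 6–5–2–10.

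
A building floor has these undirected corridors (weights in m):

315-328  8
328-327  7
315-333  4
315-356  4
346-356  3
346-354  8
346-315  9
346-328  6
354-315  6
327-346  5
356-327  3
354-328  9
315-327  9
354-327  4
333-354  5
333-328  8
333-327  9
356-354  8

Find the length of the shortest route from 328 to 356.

9 m

Shortest distances from 328:
328: 0
346: 6  (via 328)
327: 7  (via 328)
333: 8  (via 328)
315: 8  (via 328)
356: 9  (via 346)
Shortest route: 328–346–356 = 9 m.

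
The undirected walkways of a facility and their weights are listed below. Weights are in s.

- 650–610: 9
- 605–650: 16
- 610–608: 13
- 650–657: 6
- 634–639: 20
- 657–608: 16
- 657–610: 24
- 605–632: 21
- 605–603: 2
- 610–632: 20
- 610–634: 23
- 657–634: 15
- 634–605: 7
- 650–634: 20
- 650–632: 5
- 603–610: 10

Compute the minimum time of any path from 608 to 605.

Settle nodes by increasing distance from 608:
608: 0
610: 13  (via 608)
657: 16  (via 608)
650: 22  (via 610)
603: 23  (via 610)
605: 25  (via 603)
Shortest route: 608–610–603–605 = 25 s.

25 s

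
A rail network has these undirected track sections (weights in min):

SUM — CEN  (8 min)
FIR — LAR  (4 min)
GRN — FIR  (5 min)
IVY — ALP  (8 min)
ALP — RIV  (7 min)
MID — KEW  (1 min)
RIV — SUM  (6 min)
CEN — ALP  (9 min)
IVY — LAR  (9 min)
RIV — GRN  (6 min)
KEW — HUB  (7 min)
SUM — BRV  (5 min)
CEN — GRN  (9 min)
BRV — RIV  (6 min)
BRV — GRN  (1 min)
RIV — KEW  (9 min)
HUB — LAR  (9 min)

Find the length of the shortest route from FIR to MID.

Shortest distances from FIR:
FIR: 0
LAR: 4  (via FIR)
GRN: 5  (via FIR)
BRV: 6  (via GRN)
RIV: 11  (via GRN)
SUM: 11  (via BRV)
IVY: 13  (via LAR)
HUB: 13  (via LAR)
CEN: 14  (via GRN)
ALP: 18  (via RIV)
KEW: 20  (via RIV)
MID: 21  (via KEW)
Shortest route: FIR–GRN–RIV–KEW–MID = 21 min.

21 min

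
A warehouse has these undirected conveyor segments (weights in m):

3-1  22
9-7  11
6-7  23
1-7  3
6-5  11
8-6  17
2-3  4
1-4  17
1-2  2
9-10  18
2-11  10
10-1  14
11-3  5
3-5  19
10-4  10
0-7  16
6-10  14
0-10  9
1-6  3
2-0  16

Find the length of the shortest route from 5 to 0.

Running Dijkstra from 5:
5: 0
6: 11  (via 5)
1: 14  (via 6)
2: 16  (via 1)
7: 17  (via 1)
3: 19  (via 5)
11: 24  (via 3)
10: 25  (via 6)
8: 28  (via 6)
9: 28  (via 7)
4: 31  (via 1)
0: 32  (via 2)
Shortest route: 5–6–1–2–0 = 32 m.

32 m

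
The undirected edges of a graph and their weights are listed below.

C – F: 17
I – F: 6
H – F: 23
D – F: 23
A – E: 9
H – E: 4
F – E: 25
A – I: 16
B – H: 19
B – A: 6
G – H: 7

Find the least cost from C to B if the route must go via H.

59

Best C to H: C–F–H costing 40
Shortest H→B: H–B = 19
Total via H: 40 + 19 = 59.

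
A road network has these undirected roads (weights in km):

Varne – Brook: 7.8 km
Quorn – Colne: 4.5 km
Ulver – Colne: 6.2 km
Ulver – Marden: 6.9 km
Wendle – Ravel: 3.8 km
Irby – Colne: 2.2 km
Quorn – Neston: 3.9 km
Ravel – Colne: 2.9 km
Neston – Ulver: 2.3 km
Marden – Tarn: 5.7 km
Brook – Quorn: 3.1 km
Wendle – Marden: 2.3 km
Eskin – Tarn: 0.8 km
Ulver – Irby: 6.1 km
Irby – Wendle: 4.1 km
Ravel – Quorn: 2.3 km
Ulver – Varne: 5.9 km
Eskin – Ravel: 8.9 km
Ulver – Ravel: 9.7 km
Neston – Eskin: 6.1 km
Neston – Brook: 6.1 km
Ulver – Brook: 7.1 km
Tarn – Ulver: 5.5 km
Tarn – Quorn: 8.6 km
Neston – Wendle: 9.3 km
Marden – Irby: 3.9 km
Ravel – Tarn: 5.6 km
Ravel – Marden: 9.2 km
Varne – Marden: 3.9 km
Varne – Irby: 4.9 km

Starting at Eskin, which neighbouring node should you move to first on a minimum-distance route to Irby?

Candidate routes:
Eskin - Tarn - Marden - Irby: 0.8+5.7+3.9 = 10.4
Eskin - Tarn - Ravel - Colne - Irby: 0.8+5.6+2.9+2.2 = 11.5
The minimum is 10.4 km via Eskin - Tarn - Marden - Irby.
So from Eskin the first move is to Tarn.

Tarn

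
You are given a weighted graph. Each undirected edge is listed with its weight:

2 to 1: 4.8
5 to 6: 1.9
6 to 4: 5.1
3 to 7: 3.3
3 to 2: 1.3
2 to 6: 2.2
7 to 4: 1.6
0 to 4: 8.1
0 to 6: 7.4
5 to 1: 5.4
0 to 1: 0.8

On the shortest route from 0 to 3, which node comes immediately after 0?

1

Compare a few routes:
0 → 1 → 5 → 6 → 2 → 3: 0.8+5.4+1.9+2.2+1.3 = 11.6
0 → 1 → 2 → 3: 0.8+4.8+1.3 = 6.9
0 → 6 → 2 → 3: 7.4+2.2+1.3 = 10.9
Cheapest is 0 → 1 → 2 → 3 at 6.9.
So from 0 the first move is to 1.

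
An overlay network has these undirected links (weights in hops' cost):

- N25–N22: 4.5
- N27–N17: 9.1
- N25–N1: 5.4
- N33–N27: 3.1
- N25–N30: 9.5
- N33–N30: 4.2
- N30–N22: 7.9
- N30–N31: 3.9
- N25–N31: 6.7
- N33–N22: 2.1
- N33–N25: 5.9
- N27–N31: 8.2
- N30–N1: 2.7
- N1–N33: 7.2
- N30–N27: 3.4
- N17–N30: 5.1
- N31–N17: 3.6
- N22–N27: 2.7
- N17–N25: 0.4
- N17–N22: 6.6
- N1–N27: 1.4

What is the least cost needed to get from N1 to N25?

5.4 hops' cost

Settle nodes by increasing distance from N1:
N1: 0
N27: 1.4  (via N1)
N30: 2.7  (via N1)
N22: 4.1  (via N27)
N33: 4.5  (via N27)
N25: 5.4  (via N1)
Shortest route: N1 → N25 = 5.4 hops' cost.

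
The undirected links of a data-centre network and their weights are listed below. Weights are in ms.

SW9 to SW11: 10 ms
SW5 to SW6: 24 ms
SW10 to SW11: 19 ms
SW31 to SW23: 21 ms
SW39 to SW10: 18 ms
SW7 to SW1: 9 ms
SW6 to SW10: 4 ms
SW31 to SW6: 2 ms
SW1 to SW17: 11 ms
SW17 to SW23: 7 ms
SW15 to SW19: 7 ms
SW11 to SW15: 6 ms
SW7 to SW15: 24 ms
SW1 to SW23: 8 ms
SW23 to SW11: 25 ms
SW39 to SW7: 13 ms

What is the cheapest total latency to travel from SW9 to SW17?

Candidate routes:
SW9–SW11–SW23–SW17: 10+25+7 = 42
SW9–SW11–SW15–SW7–SW1–SW17: 10+6+24+9+11 = 60
SW9–SW11–SW23–SW1–SW17: 10+25+8+11 = 54
Cheapest is SW9–SW11–SW23–SW17 at 42 ms.

42 ms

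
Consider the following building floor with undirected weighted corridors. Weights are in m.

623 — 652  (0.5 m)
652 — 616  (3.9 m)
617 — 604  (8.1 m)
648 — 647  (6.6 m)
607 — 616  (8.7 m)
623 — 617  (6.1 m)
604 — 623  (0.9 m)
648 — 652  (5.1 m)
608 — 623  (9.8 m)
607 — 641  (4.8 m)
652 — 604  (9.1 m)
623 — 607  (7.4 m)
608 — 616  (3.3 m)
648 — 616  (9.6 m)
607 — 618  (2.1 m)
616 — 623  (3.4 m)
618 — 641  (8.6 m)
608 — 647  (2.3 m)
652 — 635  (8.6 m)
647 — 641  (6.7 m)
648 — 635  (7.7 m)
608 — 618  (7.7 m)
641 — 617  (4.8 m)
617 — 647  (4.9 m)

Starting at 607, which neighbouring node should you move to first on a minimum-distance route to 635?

623

Candidate routes:
607–616–623–652–635: 8.7+3.4+0.5+8.6 = 21.2
607–623–652–635: 7.4+0.5+8.6 = 16.5
607–623–652–648–635: 7.4+0.5+5.1+7.7 = 20.7
607–616–652–635: 8.7+3.9+8.6 = 21.2
The minimum is 16.5 m via 607–623–652–635.
So from 607 the first move is to 623.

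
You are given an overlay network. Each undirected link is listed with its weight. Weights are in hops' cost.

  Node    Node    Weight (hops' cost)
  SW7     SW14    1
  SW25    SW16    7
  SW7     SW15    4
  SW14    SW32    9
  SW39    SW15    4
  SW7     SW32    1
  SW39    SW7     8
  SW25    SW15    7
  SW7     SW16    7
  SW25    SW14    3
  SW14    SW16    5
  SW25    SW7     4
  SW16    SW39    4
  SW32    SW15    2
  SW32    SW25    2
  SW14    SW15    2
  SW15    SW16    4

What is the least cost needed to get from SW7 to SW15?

Settle nodes by increasing distance from SW7:
SW7: 0
SW14: 1  (via SW7)
SW32: 1  (via SW7)
SW15: 3  (via SW14)
Shortest route: SW7–SW14–SW15 = 3 hops' cost.

3 hops' cost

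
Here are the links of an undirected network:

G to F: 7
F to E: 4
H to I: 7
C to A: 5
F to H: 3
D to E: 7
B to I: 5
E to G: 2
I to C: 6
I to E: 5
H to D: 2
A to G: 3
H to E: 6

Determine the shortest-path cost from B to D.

14

Running Dijkstra from B:
B: 0
I: 5  (via B)
E: 10  (via I)
C: 11  (via I)
G: 12  (via E)
H: 12  (via I)
D: 14  (via H)
Shortest route: B → I → H → D = 14.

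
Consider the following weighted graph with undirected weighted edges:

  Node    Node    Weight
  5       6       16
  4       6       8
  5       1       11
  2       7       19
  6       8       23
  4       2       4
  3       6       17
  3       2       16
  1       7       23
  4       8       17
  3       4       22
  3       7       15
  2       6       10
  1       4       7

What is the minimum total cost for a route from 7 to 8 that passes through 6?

52

Best 7 to 6: 7–2–6 costing 29
Best 6 to 8: 6–8 costing 23
Total via 6: 29 + 23 = 52.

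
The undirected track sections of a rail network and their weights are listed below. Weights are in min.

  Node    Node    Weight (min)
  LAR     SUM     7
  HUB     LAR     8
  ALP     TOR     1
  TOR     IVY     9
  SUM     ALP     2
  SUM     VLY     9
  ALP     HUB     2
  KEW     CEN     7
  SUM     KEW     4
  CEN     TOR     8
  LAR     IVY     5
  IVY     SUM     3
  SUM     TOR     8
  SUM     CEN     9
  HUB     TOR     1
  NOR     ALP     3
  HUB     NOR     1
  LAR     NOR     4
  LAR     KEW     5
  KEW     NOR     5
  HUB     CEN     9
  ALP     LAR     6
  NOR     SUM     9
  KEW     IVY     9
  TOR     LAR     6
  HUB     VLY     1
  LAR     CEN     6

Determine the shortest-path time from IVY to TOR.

6 min

Shortest distances from IVY:
IVY: 0
SUM: 3  (via IVY)
LAR: 5  (via IVY)
ALP: 5  (via SUM)
TOR: 6  (via ALP)
Shortest route: IVY → SUM → ALP → TOR = 6 min.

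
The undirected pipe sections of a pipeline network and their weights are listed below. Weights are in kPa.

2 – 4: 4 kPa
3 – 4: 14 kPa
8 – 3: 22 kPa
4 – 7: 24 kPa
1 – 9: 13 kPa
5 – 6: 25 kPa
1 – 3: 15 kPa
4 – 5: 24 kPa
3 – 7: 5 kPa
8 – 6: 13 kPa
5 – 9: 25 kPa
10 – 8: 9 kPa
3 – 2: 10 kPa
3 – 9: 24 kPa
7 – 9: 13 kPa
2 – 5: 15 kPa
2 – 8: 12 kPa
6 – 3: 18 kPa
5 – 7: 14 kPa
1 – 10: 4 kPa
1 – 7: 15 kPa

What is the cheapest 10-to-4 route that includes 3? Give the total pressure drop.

Best 10 to 3: 10 → 1 → 3 costing 19
Best 3 to 4: 3 → 4 costing 14
Total via 3: 19 + 14 = 33 kPa.

33 kPa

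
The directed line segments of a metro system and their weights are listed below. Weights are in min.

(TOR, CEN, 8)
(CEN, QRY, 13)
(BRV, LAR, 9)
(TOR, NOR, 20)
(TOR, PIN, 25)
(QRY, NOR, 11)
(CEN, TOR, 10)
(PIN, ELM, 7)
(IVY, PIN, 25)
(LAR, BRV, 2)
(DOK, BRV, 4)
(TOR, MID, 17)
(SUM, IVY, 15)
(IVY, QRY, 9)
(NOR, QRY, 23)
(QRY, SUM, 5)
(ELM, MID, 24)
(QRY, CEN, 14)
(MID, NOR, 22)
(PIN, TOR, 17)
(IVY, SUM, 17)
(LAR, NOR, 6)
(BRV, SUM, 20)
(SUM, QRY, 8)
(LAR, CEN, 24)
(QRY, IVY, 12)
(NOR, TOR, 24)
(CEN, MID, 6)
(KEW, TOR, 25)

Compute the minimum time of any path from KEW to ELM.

Candidate routes:
KEW–TOR–CEN–QRY–SUM–IVY–PIN–ELM: 25+8+13+5+15+25+7 = 98
KEW–TOR–PIN–ELM: 25+25+7 = 57
KEW–TOR–CEN–QRY–IVY–PIN–ELM: 25+8+13+12+25+7 = 90
The minimum is 57 min via KEW–TOR–PIN–ELM.

57 min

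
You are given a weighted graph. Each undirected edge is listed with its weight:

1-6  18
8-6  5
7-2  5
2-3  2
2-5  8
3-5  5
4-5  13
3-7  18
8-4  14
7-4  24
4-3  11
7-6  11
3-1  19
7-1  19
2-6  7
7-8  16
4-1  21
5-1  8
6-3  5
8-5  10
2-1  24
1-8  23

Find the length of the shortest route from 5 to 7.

Enumerating some paths:
5–3–2–7: 5+2+5 = 12
5–3–6–7: 5+5+11 = 21
5–2–7: 8+5 = 13
Cheapest is 5–3–2–7 at 12.

12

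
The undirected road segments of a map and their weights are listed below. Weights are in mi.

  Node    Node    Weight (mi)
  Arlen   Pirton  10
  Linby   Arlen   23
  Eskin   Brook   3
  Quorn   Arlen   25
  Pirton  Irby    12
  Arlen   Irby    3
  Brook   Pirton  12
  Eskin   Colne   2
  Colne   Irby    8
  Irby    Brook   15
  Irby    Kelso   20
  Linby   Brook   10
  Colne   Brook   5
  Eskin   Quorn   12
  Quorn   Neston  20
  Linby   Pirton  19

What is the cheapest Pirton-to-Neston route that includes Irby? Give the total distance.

54 mi

Shortest Pirton→Irby: Pirton–Irby = 12
Best Irby to Neston: Irby–Colne–Eskin–Quorn–Neston costing 42
Total via Irby: 12 + 42 = 54 mi.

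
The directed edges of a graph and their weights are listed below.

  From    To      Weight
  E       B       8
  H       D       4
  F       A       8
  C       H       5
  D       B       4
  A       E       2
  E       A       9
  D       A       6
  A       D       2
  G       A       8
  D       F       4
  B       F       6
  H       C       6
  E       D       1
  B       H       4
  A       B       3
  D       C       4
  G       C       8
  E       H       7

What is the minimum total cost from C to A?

15

Candidate routes:
C → H → D → F → A: 5+4+4+8 = 21
C → H → D → A: 5+4+6 = 15
The minimum is 15 via C → H → D → A.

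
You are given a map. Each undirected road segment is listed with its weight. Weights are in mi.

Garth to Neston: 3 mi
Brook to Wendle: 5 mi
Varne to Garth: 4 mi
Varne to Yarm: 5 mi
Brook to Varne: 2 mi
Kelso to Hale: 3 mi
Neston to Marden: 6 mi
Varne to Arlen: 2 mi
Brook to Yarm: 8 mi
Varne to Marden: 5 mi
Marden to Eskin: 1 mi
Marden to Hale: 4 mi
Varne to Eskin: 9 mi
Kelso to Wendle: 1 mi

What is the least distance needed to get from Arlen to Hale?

Shortest distances from Arlen:
Arlen: 0
Varne: 2  (via Arlen)
Brook: 4  (via Varne)
Garth: 6  (via Varne)
Yarm: 7  (via Varne)
Marden: 7  (via Varne)
Eskin: 8  (via Marden)
Neston: 9  (via Garth)
Wendle: 9  (via Brook)
Kelso: 10  (via Wendle)
Hale: 11  (via Marden)
Shortest route: Arlen → Varne → Marden → Hale = 11 mi.

11 mi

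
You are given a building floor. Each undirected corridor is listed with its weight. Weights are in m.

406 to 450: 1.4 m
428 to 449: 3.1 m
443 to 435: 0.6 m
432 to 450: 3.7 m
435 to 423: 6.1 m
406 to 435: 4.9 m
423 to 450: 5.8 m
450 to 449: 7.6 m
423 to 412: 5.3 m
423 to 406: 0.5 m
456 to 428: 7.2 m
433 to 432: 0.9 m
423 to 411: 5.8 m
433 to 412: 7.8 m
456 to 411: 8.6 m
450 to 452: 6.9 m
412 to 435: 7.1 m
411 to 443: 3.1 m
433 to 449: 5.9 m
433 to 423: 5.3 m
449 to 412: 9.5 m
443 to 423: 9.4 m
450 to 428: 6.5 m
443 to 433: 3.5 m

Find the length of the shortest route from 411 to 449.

Enumerating some paths:
411–423–433–449: 5.8+5.3+5.9 = 17
411–443–433–449: 3.1+3.5+5.9 = 12.5
411–423–406–450–428–449: 5.8+0.5+1.4+6.5+3.1 = 17.3
411–423–406–450–449: 5.8+0.5+1.4+7.6 = 15.3
The minimum is 12.5 m via 411–443–433–449.

12.5 m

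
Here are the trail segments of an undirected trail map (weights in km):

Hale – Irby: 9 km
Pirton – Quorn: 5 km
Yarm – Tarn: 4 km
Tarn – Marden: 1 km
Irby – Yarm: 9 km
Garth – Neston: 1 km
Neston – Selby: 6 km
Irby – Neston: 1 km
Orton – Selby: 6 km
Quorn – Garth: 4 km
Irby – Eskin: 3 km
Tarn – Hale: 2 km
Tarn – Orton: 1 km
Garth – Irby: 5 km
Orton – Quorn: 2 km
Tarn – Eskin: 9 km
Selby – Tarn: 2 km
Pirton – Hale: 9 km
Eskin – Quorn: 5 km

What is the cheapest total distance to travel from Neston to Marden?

9 km

Enumerating some paths:
Neston - Irby - Hale - Tarn - Marden: 1+9+2+1 = 13
Neston - Irby - Eskin - Quorn - Orton - Tarn - Marden: 1+3+5+2+1+1 = 13
Neston - Selby - Tarn - Marden: 6+2+1 = 9
The minimum is 9 km via Neston - Selby - Tarn - Marden.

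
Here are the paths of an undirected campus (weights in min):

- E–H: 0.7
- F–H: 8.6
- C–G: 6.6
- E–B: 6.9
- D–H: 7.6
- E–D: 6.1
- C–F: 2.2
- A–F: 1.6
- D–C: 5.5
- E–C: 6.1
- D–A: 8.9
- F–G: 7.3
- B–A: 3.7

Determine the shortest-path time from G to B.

Running Dijkstra from G:
G: 0
C: 6.6  (via G)
F: 7.3  (via G)
A: 8.9  (via F)
D: 12.1  (via C)
B: 12.6  (via A)
Shortest route: G–F–A–B = 12.6 min.

12.6 min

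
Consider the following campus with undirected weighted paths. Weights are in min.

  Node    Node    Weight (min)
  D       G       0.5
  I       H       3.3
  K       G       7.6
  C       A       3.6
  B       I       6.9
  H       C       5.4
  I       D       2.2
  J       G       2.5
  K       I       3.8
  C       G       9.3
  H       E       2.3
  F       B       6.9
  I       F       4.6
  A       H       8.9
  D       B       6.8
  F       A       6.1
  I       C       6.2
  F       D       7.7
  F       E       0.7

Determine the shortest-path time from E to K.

Shortest distances from E:
E: 0
F: 0.7  (via E)
H: 2.3  (via E)
I: 5.3  (via F)
A: 6.8  (via F)
D: 7.5  (via I)
B: 7.6  (via F)
C: 7.7  (via H)
G: 8  (via D)
K: 9.1  (via I)
Shortest route: E → F → I → K = 9.1 min.

9.1 min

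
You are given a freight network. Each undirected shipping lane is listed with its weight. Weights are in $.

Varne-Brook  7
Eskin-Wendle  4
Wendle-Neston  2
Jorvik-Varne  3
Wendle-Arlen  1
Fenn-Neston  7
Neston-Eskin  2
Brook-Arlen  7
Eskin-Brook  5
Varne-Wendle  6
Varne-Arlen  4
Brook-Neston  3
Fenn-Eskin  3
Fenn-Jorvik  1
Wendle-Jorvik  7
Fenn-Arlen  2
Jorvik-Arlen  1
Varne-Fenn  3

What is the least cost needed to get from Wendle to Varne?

$5

Running Dijkstra from Wendle:
Wendle: 0
Arlen: 1  (via Wendle)
Jorvik: 2  (via Arlen)
Neston: 2  (via Wendle)
Fenn: 3  (via Arlen)
Eskin: 4  (via Wendle)
Varne: 5  (via Arlen)
Shortest route: Wendle–Arlen–Varne = $5.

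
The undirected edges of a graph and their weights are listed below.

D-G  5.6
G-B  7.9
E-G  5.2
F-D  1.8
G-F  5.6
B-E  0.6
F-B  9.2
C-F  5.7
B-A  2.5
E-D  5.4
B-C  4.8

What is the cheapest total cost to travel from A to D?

Compare a few routes:
A → B → E → D: 2.5+0.6+5.4 = 8.5
A → B → F → D: 2.5+9.2+1.8 = 13.5
Cheapest is A → B → E → D at 8.5.

8.5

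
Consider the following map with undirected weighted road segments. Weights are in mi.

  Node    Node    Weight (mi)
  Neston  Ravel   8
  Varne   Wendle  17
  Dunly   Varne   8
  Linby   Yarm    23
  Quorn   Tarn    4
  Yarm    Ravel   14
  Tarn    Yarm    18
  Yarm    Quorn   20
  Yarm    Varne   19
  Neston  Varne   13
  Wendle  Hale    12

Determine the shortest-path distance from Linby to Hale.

71 mi

Compare a few routes:
Linby - Yarm - Ravel - Neston - Varne - Wendle - Hale: 23+14+8+13+17+12 = 87
Linby - Yarm - Varne - Wendle - Hale: 23+19+17+12 = 71
Cheapest is Linby - Yarm - Varne - Wendle - Hale at 71 mi.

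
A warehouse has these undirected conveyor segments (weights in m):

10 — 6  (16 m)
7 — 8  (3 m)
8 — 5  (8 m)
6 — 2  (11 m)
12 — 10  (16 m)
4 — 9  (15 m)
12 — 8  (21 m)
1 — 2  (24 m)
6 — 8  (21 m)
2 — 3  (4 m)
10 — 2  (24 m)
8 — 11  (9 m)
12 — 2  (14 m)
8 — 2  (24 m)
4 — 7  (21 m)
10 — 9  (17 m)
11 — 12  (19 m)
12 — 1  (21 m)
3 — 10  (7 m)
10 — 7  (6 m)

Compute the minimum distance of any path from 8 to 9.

26 m

Running Dijkstra from 8:
8: 0
7: 3  (via 8)
5: 8  (via 8)
10: 9  (via 7)
11: 9  (via 8)
3: 16  (via 10)
2: 20  (via 3)
6: 21  (via 8)
12: 21  (via 8)
4: 24  (via 7)
9: 26  (via 10)
Shortest route: 8 → 7 → 10 → 9 = 26 m.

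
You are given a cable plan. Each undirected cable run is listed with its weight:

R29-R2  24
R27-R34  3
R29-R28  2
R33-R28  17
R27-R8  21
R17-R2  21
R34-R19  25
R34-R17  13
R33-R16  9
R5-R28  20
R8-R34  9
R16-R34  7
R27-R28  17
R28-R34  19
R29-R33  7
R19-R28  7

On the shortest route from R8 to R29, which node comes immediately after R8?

R34

Enumerating some paths:
R8–R34–R27–R28–R29: 9+3+17+2 = 31
R8–R34–R28–R29: 9+19+2 = 30
R8–R34–R16–R33–R29: 9+7+9+7 = 32
The minimum is 30 via R8–R34–R28–R29.
So from R8 the first move is to R34.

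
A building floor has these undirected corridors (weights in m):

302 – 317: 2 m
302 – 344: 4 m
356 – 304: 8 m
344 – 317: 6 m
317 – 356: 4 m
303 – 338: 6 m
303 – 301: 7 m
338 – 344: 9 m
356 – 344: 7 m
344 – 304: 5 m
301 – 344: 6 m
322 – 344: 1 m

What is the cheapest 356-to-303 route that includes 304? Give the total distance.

Best 356 to 304: 356–304 costing 8
Shortest 304→303: 304–344–301–303 = 18
Total via 304: 8 + 18 = 26 m.

26 m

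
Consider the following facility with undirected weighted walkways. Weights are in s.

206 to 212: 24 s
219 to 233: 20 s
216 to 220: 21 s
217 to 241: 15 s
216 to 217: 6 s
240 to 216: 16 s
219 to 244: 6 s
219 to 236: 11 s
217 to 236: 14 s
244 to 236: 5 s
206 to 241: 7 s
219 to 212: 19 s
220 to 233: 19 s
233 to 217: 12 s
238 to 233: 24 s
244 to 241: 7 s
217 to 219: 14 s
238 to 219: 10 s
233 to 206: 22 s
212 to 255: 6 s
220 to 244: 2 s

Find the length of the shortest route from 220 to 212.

Shortest distances from 220:
220: 0
244: 2  (via 220)
236: 7  (via 244)
219: 8  (via 244)
241: 9  (via 244)
206: 16  (via 241)
238: 18  (via 219)
233: 19  (via 220)
216: 21  (via 220)
217: 21  (via 236)
212: 27  (via 219)
Shortest route: 220 → 244 → 219 → 212 = 27 s.

27 s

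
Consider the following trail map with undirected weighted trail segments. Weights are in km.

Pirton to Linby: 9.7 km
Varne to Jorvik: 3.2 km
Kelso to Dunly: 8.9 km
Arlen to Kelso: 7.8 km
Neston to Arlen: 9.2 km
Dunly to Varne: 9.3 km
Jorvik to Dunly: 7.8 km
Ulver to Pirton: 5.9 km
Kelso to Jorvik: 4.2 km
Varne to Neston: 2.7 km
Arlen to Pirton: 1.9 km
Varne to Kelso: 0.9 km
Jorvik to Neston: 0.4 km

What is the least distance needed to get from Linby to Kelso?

19.4 km

Candidate routes:
Linby - Pirton - Arlen - Neston - Varne - Kelso: 9.7+1.9+9.2+2.7+0.9 = 24.4
Linby - Pirton - Arlen - Kelso: 9.7+1.9+7.8 = 19.4
Linby - Pirton - Arlen - Neston - Jorvik - Varne - Kelso: 9.7+1.9+9.2+0.4+3.2+0.9 = 25.3
The minimum is 19.4 km via Linby - Pirton - Arlen - Kelso.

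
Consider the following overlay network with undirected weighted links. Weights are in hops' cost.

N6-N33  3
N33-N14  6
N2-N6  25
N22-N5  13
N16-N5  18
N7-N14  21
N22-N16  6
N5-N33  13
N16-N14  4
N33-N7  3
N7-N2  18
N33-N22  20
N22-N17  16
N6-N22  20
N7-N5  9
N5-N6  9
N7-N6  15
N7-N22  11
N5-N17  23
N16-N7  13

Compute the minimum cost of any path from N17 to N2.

45 hops' cost

Shortest distances from N17:
N17: 0
N22: 16  (via N17)
N16: 22  (via N22)
N5: 23  (via N17)
N14: 26  (via N16)
N7: 27  (via N22)
N33: 30  (via N7)
N6: 32  (via N5)
N2: 45  (via N7)
Shortest route: N17–N22–N7–N2 = 45 hops' cost.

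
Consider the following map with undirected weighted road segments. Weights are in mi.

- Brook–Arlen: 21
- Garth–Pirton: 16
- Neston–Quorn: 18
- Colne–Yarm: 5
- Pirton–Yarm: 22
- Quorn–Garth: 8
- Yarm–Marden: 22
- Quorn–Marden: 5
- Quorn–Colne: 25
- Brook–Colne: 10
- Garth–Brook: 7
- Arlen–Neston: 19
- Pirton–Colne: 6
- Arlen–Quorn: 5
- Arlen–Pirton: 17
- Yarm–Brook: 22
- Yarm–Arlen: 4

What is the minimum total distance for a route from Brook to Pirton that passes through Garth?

23 mi

Best Brook to Garth: Brook → Garth costing 7
Best Garth to Pirton: Garth → Pirton costing 16
Total via Garth: 7 + 16 = 23 mi.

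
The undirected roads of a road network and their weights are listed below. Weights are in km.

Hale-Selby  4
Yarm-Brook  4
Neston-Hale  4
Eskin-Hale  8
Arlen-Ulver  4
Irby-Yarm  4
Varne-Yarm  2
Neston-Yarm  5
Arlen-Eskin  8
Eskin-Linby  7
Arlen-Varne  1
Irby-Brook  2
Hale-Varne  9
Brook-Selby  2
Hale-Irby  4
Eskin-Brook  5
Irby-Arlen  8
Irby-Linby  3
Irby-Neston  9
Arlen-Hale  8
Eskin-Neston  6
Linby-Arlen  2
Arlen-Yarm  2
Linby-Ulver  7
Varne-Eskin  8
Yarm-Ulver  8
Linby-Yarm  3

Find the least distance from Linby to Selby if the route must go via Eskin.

Best Linby to Eskin: Linby → Eskin costing 7
Best Eskin to Selby: Eskin → Brook → Selby costing 7
Total via Eskin: 7 + 7 = 14 km.

14 km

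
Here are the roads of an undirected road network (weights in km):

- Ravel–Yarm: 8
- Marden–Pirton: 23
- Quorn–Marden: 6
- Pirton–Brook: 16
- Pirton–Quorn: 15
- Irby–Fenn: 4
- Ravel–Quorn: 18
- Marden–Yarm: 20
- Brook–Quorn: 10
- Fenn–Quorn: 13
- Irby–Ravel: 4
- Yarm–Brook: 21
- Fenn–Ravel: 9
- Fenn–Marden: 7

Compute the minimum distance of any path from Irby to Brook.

Shortest distances from Irby:
Irby: 0
Ravel: 4  (via Irby)
Fenn: 4  (via Irby)
Marden: 11  (via Fenn)
Yarm: 12  (via Ravel)
Quorn: 17  (via Fenn)
Brook: 27  (via Quorn)
Shortest route: Irby → Fenn → Quorn → Brook = 27 km.

27 km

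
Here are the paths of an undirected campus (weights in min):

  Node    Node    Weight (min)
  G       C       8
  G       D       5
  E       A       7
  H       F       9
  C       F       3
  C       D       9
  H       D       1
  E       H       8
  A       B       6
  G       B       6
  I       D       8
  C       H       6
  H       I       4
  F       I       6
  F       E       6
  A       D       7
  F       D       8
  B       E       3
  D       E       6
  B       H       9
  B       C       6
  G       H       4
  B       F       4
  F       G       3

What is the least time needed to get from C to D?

Compare a few routes:
C–F–G–H–D: 3+3+4+1 = 11
C–H–D: 6+1 = 7
C–D: 9 = 9
The minimum is 7 min via C–H–D.

7 min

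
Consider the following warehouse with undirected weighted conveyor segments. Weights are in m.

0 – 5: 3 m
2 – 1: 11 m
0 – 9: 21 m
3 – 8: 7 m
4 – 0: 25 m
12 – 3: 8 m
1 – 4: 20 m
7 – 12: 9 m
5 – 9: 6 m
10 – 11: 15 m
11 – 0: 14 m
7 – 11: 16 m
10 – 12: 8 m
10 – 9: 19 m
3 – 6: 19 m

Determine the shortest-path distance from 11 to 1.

Candidate routes:
11 - 10 - 9 - 0 - 4 - 1: 15+19+21+25+20 = 100
11 - 0 - 4 - 1: 14+25+20 = 59
11 - 10 - 9 - 5 - 0 - 4 - 1: 15+19+6+3+25+20 = 88
Cheapest is 11 - 0 - 4 - 1 at 59 m.

59 m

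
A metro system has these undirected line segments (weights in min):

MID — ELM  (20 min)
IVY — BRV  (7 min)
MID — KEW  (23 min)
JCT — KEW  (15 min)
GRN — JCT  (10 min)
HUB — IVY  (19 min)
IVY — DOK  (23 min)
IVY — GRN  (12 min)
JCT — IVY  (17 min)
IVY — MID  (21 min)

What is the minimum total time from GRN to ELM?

Settle nodes by increasing distance from GRN:
GRN: 0
JCT: 10  (via GRN)
IVY: 12  (via GRN)
BRV: 19  (via IVY)
KEW: 25  (via JCT)
HUB: 31  (via IVY)
MID: 33  (via IVY)
DOK: 35  (via IVY)
ELM: 53  (via MID)
Shortest route: GRN–IVY–MID–ELM = 53 min.

53 min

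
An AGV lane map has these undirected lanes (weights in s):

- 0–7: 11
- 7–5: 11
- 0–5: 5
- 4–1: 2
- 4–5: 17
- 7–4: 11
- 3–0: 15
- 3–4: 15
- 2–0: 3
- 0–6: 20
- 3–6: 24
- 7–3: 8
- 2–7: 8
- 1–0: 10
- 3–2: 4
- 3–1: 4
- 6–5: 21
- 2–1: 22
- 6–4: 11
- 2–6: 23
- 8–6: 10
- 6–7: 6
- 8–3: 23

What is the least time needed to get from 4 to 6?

Enumerating some paths:
4 - 6: 11 = 11
4 - 1 - 3 - 7 - 6: 2+4+8+6 = 20
4 - 7 - 6: 11+6 = 17
The minimum is 11 s via 4 - 6.

11 s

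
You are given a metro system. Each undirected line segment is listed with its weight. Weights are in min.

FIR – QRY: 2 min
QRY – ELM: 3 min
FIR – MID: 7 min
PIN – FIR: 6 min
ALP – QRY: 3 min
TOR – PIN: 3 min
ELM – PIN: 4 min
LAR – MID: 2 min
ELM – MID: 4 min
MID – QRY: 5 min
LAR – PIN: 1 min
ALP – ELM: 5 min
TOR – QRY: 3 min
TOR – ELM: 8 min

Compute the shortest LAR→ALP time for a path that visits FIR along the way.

Best LAR to FIR: LAR → PIN → FIR costing 7
Best FIR to ALP: FIR → QRY → ALP costing 5
Total via FIR: 7 + 5 = 12 min.

12 min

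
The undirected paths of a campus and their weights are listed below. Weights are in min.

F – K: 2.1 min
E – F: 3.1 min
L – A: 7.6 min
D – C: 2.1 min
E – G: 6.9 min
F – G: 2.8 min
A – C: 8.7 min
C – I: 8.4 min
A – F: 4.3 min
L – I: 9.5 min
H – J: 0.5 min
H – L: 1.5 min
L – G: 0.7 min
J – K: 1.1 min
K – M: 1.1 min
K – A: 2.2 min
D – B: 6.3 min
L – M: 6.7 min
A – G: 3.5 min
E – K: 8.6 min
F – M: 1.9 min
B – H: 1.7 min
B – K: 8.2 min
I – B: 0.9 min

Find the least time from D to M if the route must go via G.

14.9 min

Best D to G: D–B–H–L–G costing 10.2
Shortest G→M: G–F–M = 4.7
Total via G: 10.2 + 4.7 = 14.9 min.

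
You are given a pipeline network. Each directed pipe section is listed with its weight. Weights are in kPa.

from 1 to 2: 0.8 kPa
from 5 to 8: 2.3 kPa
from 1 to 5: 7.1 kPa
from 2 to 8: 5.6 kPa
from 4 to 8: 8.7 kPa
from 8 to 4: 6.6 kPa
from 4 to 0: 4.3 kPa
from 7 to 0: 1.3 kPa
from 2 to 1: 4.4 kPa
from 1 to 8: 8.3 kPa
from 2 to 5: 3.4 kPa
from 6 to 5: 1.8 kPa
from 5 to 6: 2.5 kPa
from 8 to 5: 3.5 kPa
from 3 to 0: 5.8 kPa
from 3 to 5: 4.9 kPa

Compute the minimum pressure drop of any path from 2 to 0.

Shortest distances from 2:
2: 0
5: 3.4  (via 2)
1: 4.4  (via 2)
8: 5.6  (via 2)
6: 5.9  (via 5)
4: 12.2  (via 8)
0: 16.5  (via 4)
Shortest route: 2 → 8 → 4 → 0 = 16.5 kPa.

16.5 kPa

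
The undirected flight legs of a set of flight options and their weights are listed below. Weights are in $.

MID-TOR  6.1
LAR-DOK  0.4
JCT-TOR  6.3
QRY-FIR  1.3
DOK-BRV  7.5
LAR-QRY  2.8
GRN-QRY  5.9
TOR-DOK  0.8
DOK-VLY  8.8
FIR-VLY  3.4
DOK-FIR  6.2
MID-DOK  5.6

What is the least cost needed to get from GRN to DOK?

$9.1

Enumerating some paths:
GRN - QRY - LAR - DOK: 5.9+2.8+0.4 = 9.1
GRN - QRY - FIR - VLY - DOK: 5.9+1.3+3.4+8.8 = 19.4
GRN - QRY - FIR - DOK: 5.9+1.3+6.2 = 13.4
Cheapest is GRN - QRY - LAR - DOK at $9.1.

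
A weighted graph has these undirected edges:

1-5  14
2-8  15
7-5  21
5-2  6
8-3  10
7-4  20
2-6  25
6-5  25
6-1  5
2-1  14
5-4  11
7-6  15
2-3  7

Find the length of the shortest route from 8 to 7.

42

Compare a few routes:
8–3–2–5–7: 10+7+6+21 = 44
8–2–5–7: 15+6+21 = 42
The minimum is 42 via 8–2–5–7.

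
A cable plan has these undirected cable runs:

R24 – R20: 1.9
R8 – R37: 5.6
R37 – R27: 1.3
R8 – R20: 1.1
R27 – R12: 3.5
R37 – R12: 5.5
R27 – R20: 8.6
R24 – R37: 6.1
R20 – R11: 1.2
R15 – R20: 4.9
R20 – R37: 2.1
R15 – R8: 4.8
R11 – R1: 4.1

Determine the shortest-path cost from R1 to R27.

8.7

Shortest distances from R1:
R1: 0
R11: 4.1  (via R1)
R20: 5.3  (via R11)
R8: 6.4  (via R20)
R24: 7.2  (via R20)
R37: 7.4  (via R20)
R27: 8.7  (via R37)
Shortest route: R1 → R11 → R20 → R37 → R27 = 8.7.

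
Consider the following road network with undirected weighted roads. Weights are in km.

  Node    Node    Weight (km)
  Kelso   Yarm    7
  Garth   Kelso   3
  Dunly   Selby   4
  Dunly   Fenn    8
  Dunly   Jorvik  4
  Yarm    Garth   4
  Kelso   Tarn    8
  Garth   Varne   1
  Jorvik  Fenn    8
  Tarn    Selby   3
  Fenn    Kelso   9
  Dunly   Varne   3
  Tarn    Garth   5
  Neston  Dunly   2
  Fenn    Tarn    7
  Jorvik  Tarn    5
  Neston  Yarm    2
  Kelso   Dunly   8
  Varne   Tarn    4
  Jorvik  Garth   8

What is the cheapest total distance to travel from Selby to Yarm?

8 km

Running Dijkstra from Selby:
Selby: 0
Tarn: 3  (via Selby)
Dunly: 4  (via Selby)
Neston: 6  (via Dunly)
Varne: 7  (via Tarn)
Yarm: 8  (via Neston)
Shortest route: Selby–Dunly–Neston–Yarm = 8 km.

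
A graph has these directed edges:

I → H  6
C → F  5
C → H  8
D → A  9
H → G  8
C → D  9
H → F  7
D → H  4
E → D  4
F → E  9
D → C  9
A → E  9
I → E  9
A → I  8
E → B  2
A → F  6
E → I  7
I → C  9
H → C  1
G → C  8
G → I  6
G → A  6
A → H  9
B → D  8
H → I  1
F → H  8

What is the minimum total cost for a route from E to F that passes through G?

28

Best E to G: E → D → H → G costing 16
Best G to F: G → A → F costing 12
Total via G: 16 + 12 = 28.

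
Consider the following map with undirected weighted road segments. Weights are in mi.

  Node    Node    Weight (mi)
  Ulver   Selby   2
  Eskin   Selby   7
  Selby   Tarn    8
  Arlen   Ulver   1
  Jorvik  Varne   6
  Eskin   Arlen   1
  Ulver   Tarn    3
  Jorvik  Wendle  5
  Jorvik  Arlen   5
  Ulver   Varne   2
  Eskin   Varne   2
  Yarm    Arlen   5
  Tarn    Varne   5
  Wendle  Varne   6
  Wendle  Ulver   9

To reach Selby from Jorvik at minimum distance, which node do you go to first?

Compare a few routes:
Jorvik → Arlen → Ulver → Selby: 5+1+2 = 8
Jorvik → Varne → Eskin → Arlen → Ulver → Selby: 6+2+1+1+2 = 12
Jorvik → Varne → Ulver → Selby: 6+2+2 = 10
The minimum is 8 mi via Jorvik → Arlen → Ulver → Selby.
So from Jorvik the first move is to Arlen.

Arlen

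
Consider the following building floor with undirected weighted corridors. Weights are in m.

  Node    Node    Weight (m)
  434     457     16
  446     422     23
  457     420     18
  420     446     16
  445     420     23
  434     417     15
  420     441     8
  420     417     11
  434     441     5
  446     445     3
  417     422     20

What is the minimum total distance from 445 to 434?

32 m

Candidate routes:
445 → 420 → 441 → 434: 23+8+5 = 36
445 → 446 → 420 → 417 → 434: 3+16+11+15 = 45
445 → 446 → 420 → 441 → 434: 3+16+8+5 = 32
Cheapest is 445 → 446 → 420 → 441 → 434 at 32 m.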